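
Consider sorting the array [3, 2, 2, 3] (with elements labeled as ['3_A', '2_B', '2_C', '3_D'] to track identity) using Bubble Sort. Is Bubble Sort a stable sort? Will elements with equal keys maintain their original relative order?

Trace Bubble Sort on the labeled array (the key is the number; the letter only tracks identity):
  After pass 1: [2_B, 2_C, 3_A, 3_D]
  After pass 2: [2_B, 2_C, 3_A, 3_D] (no swaps, done)
Final order: [2_B, 2_C, 3_A, 3_D]
Equal keys:
  value 2: originally 2_B, 2_C; after sorting 2_B, 2_C -> order preserved
  value 3: originally 3_A, 3_D; after sorting 3_A, 3_D -> order preserved
All equal keys kept their original relative order. Bubble Sort is stable: it only swaps adjacent elements when the left one is strictly greater, so equal keys never move past each other.
Answer: Stable


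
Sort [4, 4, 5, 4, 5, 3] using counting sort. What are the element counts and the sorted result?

Count array: [0, 0, 0, 1, 3, 2]
(count[i] = number of elements equal to i)
Cumulative count: [0, 0, 0, 1, 4, 6]
Sorted: [3, 4, 4, 4, 5, 5]


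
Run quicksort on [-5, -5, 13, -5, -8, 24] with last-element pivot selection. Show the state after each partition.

Partition 1: pivot=24 at index 5 -> [-5, -5, 13, -5, -8, 24]
Partition 2: pivot=-8 at index 0 -> [-8, -5, 13, -5, -5, 24]
Partition 3: pivot=-5 at index 3 -> [-8, -5, -5, -5, 13, 24]
Partition 4: pivot=-5 at index 2 -> [-8, -5, -5, -5, 13, 24]


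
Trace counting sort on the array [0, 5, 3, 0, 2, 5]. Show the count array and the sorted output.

Count array: [2, 0, 1, 1, 0, 2]
(count[i] = number of elements equal to i)
Cumulative count: [2, 2, 3, 4, 4, 6]
Sorted: [0, 0, 2, 3, 5, 5]


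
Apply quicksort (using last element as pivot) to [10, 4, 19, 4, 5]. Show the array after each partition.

Partition 1: pivot=5 at index 2 -> [4, 4, 5, 10, 19]
Partition 2: pivot=4 at index 1 -> [4, 4, 5, 10, 19]
Partition 3: pivot=19 at index 4 -> [4, 4, 5, 10, 19]


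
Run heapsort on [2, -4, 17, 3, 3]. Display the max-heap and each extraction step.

Build heap: [17, 3, 2, -4, 3]
Extract 17: [3, 3, 2, -4, 17]
Extract 3: [3, -4, 2, 3, 17]
Extract 3: [2, -4, 3, 3, 17]
Extract 2: [-4, 2, 3, 3, 17]


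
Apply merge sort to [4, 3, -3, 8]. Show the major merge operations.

Divide and conquer:
  Merge [4] + [3] -> [3, 4]
  Merge [-3] + [8] -> [-3, 8]
  Merge [3, 4] + [-3, 8] -> [-3, 3, 4, 8]


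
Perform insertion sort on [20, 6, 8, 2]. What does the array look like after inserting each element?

First element 20 is already 'sorted'
Insert 6: shifted 1 elements -> [6, 20, 8, 2]
Insert 8: shifted 1 elements -> [6, 8, 20, 2]
Insert 2: shifted 3 elements -> [2, 6, 8, 20]


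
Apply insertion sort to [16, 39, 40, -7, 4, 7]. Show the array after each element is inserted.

First element 16 is already 'sorted'
Insert 39: shifted 0 elements -> [16, 39, 40, -7, 4, 7]
Insert 40: shifted 0 elements -> [16, 39, 40, -7, 4, 7]
Insert -7: shifted 3 elements -> [-7, 16, 39, 40, 4, 7]
Insert 4: shifted 3 elements -> [-7, 4, 16, 39, 40, 7]
Insert 7: shifted 3 elements -> [-7, 4, 7, 16, 39, 40]


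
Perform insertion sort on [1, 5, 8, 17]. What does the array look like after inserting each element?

First element 1 is already 'sorted'
Insert 5: shifted 0 elements -> [1, 5, 8, 17]
Insert 8: shifted 0 elements -> [1, 5, 8, 17]
Insert 17: shifted 0 elements -> [1, 5, 8, 17]


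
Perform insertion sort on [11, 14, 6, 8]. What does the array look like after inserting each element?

First element 11 is already 'sorted'
Insert 14: shifted 0 elements -> [11, 14, 6, 8]
Insert 6: shifted 2 elements -> [6, 11, 14, 8]
Insert 8: shifted 2 elements -> [6, 8, 11, 14]


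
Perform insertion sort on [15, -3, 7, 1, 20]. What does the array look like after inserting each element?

First element 15 is already 'sorted'
Insert -3: shifted 1 elements -> [-3, 15, 7, 1, 20]
Insert 7: shifted 1 elements -> [-3, 7, 15, 1, 20]
Insert 1: shifted 2 elements -> [-3, 1, 7, 15, 20]
Insert 20: shifted 0 elements -> [-3, 1, 7, 15, 20]


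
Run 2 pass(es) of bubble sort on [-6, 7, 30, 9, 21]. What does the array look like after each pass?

After pass 1: [-6, 7, 9, 21, 30] (2 swaps)
After pass 2: [-6, 7, 9, 21, 30] (0 swaps)
Total swaps: 2


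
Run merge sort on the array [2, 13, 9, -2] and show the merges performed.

Divide and conquer:
  Merge [2] + [13] -> [2, 13]
  Merge [9] + [-2] -> [-2, 9]
  Merge [2, 13] + [-2, 9] -> [-2, 2, 9, 13]


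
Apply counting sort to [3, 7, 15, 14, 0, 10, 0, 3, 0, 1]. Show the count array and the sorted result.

Count array: [3, 1, 0, 2, 0, 0, 0, 1, 0, 0, 1, 0, 0, 0, 1, 1]
(count[i] = number of elements equal to i)
Cumulative count: [3, 4, 4, 6, 6, 6, 6, 7, 7, 7, 8, 8, 8, 8, 9, 10]
Sorted: [0, 0, 0, 1, 3, 3, 7, 10, 14, 15]


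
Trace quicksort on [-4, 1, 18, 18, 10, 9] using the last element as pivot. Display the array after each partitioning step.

Partition 1: pivot=9 at index 2 -> [-4, 1, 9, 18, 10, 18]
Partition 2: pivot=1 at index 1 -> [-4, 1, 9, 18, 10, 18]
Partition 3: pivot=18 at index 5 -> [-4, 1, 9, 18, 10, 18]
Partition 4: pivot=10 at index 3 -> [-4, 1, 9, 10, 18, 18]


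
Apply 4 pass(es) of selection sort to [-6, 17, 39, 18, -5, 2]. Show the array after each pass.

Pass 1: Select minimum -6 at index 0, swap -> [-6, 17, 39, 18, -5, 2]
Pass 2: Select minimum -5 at index 4, swap -> [-6, -5, 39, 18, 17, 2]
Pass 3: Select minimum 2 at index 5, swap -> [-6, -5, 2, 18, 17, 39]
Pass 4: Select minimum 17 at index 4, swap -> [-6, -5, 2, 17, 18, 39]


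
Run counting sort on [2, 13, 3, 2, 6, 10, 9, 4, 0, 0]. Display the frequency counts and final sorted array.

Count array: [2, 0, 2, 1, 1, 0, 1, 0, 0, 1, 1, 0, 0, 1]
(count[i] = number of elements equal to i)
Cumulative count: [2, 2, 4, 5, 6, 6, 7, 7, 7, 8, 9, 9, 9, 10]
Sorted: [0, 0, 2, 2, 3, 4, 6, 9, 10, 13]


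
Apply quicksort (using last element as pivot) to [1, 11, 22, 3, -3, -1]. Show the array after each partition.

Partition 1: pivot=-1 at index 1 -> [-3, -1, 22, 3, 1, 11]
Partition 2: pivot=11 at index 4 -> [-3, -1, 3, 1, 11, 22]
Partition 3: pivot=1 at index 2 -> [-3, -1, 1, 3, 11, 22]


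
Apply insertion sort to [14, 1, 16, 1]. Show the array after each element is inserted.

First element 14 is already 'sorted'
Insert 1: shifted 1 elements -> [1, 14, 16, 1]
Insert 16: shifted 0 elements -> [1, 14, 16, 1]
Insert 1: shifted 2 elements -> [1, 1, 14, 16]


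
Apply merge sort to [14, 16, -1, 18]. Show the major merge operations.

Divide and conquer:
  Merge [14] + [16] -> [14, 16]
  Merge [-1] + [18] -> [-1, 18]
  Merge [14, 16] + [-1, 18] -> [-1, 14, 16, 18]


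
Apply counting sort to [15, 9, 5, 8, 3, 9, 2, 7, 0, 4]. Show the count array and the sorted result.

Count array: [1, 0, 1, 1, 1, 1, 0, 1, 1, 2, 0, 0, 0, 0, 0, 1]
(count[i] = number of elements equal to i)
Cumulative count: [1, 1, 2, 3, 4, 5, 5, 6, 7, 9, 9, 9, 9, 9, 9, 10]
Sorted: [0, 2, 3, 4, 5, 7, 8, 9, 9, 15]


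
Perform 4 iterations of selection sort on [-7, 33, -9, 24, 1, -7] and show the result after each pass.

Pass 1: Select minimum -9 at index 2, swap -> [-9, 33, -7, 24, 1, -7]
Pass 2: Select minimum -7 at index 2, swap -> [-9, -7, 33, 24, 1, -7]
Pass 3: Select minimum -7 at index 5, swap -> [-9, -7, -7, 24, 1, 33]
Pass 4: Select minimum 1 at index 4, swap -> [-9, -7, -7, 1, 24, 33]


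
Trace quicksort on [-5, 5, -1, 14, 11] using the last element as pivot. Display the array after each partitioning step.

Partition 1: pivot=11 at index 3 -> [-5, 5, -1, 11, 14]
Partition 2: pivot=-1 at index 1 -> [-5, -1, 5, 11, 14]


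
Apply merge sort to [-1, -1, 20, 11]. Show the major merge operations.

Divide and conquer:
  Merge [-1] + [-1] -> [-1, -1]
  Merge [20] + [11] -> [11, 20]
  Merge [-1, -1] + [11, 20] -> [-1, -1, 11, 20]


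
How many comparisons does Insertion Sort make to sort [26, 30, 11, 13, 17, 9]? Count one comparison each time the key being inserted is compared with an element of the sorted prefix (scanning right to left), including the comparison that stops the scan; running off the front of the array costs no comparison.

Insert 30: 26 <= 30 (stop) = 1 comparison(s) -> [26, 30, 11, 13, 17, 9]
Insert 11: 30 > 11 (shift), 26 > 11 (shift), reached front = 2 comparison(s) -> [11, 26, 30, 13, 17, 9]
Insert 13: 30 > 13 (shift), 26 > 13 (shift), 11 <= 13 (stop) = 3 comparison(s) -> [11, 13, 26, 30, 17, 9]
Insert 17: 30 > 17 (shift), 26 > 17 (shift), 13 <= 17 (stop) = 3 comparison(s) -> [11, 13, 17, 26, 30, 9]
Insert 9: 30 > 9 (shift), 26 > 9 (shift), 17 > 9 (shift), 13 > 9 (shift), 11 > 9 (shift), reached front = 5 comparison(s) -> [9, 11, 13, 17, 26, 30]
Total comparisons: 1 + 2 + 3 + 3 + 5 = 14


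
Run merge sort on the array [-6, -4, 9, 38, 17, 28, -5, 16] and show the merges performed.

Divide and conquer:
  Merge [-6] + [-4] -> [-6, -4]
  Merge [9] + [38] -> [9, 38]
  Merge [-6, -4] + [9, 38] -> [-6, -4, 9, 38]
  Merge [17] + [28] -> [17, 28]
  Merge [-5] + [16] -> [-5, 16]
  Merge [17, 28] + [-5, 16] -> [-5, 16, 17, 28]
  Merge [-6, -4, 9, 38] + [-5, 16, 17, 28] -> [-6, -5, -4, 9, 16, 17, 28, 38]


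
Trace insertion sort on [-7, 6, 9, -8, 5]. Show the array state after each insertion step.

First element -7 is already 'sorted'
Insert 6: shifted 0 elements -> [-7, 6, 9, -8, 5]
Insert 9: shifted 0 elements -> [-7, 6, 9, -8, 5]
Insert -8: shifted 3 elements -> [-8, -7, 6, 9, 5]
Insert 5: shifted 2 elements -> [-8, -7, 5, 6, 9]


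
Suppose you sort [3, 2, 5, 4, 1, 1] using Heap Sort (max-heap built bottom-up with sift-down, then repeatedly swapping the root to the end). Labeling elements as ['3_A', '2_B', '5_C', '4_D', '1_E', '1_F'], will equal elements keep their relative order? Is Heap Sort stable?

Trace Heap Sort on the labeled array (the key is the number; the letter only tracks identity):
  Build max-heap: [5_C, 4_D, 3_A, 2_B, 1_E, 1_F]
  Swap root 5_C to index 5, re-heapify first 5 -> [4_D, 2_B, 3_A, 1_F, 1_E, 5_C]
  Swap root 4_D to index 4, re-heapify first 4 -> [3_A, 2_B, 1_E, 1_F, 4_D, 5_C]
  Swap root 3_A to index 3, re-heapify first 3 -> [2_B, 1_F, 1_E, 3_A, 4_D, 5_C]
  Swap root 2_B to index 2, re-heapify first 2 -> [1_E, 1_F, 2_B, 3_A, 4_D, 5_C]
  Swap root 1_E to index 1, re-heapify first 1 -> [1_F, 1_E, 2_B, 3_A, 4_D, 5_C]
Final order: [1_F, 1_E, 2_B, 3_A, 4_D, 5_C]
Equal keys:
  value 1: originally 1_E, 1_F; after sorting 1_F, 1_E -> order changed
Equal keys were reordered, so Heap Sort is not stable: heap construction and root-to-end swaps move elements without regard to the original order of equal keys. (One such input is enough; an unstable sort may happen to preserve order on other inputs, but it gives no guarantee.)
Answer: Not stable


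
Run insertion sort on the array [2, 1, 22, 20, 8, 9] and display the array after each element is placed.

First element 2 is already 'sorted'
Insert 1: shifted 1 elements -> [1, 2, 22, 20, 8, 9]
Insert 22: shifted 0 elements -> [1, 2, 22, 20, 8, 9]
Insert 20: shifted 1 elements -> [1, 2, 20, 22, 8, 9]
Insert 8: shifted 2 elements -> [1, 2, 8, 20, 22, 9]
Insert 9: shifted 2 elements -> [1, 2, 8, 9, 20, 22]


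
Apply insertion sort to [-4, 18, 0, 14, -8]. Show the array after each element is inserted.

First element -4 is already 'sorted'
Insert 18: shifted 0 elements -> [-4, 18, 0, 14, -8]
Insert 0: shifted 1 elements -> [-4, 0, 18, 14, -8]
Insert 14: shifted 1 elements -> [-4, 0, 14, 18, -8]
Insert -8: shifted 4 elements -> [-8, -4, 0, 14, 18]


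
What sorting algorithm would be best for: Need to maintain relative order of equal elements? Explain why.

Best choice: Merge sort or Insertion sort
Reason: Both are stable; quicksort and heapsort are not stable


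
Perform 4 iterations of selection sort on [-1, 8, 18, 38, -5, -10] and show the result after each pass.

Pass 1: Select minimum -10 at index 5, swap -> [-10, 8, 18, 38, -5, -1]
Pass 2: Select minimum -5 at index 4, swap -> [-10, -5, 18, 38, 8, -1]
Pass 3: Select minimum -1 at index 5, swap -> [-10, -5, -1, 38, 8, 18]
Pass 4: Select minimum 8 at index 4, swap -> [-10, -5, -1, 8, 38, 18]


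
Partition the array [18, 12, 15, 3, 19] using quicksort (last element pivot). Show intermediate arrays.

Partition 1: pivot=19 at index 4 -> [18, 12, 15, 3, 19]
Partition 2: pivot=3 at index 0 -> [3, 12, 15, 18, 19]
Partition 3: pivot=18 at index 3 -> [3, 12, 15, 18, 19]
Partition 4: pivot=15 at index 2 -> [3, 12, 15, 18, 19]


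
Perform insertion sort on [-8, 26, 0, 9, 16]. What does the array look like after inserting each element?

First element -8 is already 'sorted'
Insert 26: shifted 0 elements -> [-8, 26, 0, 9, 16]
Insert 0: shifted 1 elements -> [-8, 0, 26, 9, 16]
Insert 9: shifted 1 elements -> [-8, 0, 9, 26, 16]
Insert 16: shifted 1 elements -> [-8, 0, 9, 16, 26]


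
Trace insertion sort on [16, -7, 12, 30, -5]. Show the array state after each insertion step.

First element 16 is already 'sorted'
Insert -7: shifted 1 elements -> [-7, 16, 12, 30, -5]
Insert 12: shifted 1 elements -> [-7, 12, 16, 30, -5]
Insert 30: shifted 0 elements -> [-7, 12, 16, 30, -5]
Insert -5: shifted 3 elements -> [-7, -5, 12, 16, 30]


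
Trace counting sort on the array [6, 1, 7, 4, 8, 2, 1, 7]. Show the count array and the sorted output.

Count array: [0, 2, 1, 0, 1, 0, 1, 2, 1]
(count[i] = number of elements equal to i)
Cumulative count: [0, 2, 3, 3, 4, 4, 5, 7, 8]
Sorted: [1, 1, 2, 4, 6, 7, 7, 8]


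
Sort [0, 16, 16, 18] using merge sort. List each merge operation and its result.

Divide and conquer:
  Merge [0] + [16] -> [0, 16]
  Merge [16] + [18] -> [16, 18]
  Merge [0, 16] + [16, 18] -> [0, 16, 16, 18]


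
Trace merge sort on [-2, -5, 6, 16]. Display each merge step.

Divide and conquer:
  Merge [-2] + [-5] -> [-5, -2]
  Merge [6] + [16] -> [6, 16]
  Merge [-5, -2] + [6, 16] -> [-5, -2, 6, 16]


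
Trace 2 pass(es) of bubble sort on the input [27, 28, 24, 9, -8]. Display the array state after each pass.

After pass 1: [27, 24, 9, -8, 28] (3 swaps)
After pass 2: [24, 9, -8, 27, 28] (3 swaps)
Total swaps: 6


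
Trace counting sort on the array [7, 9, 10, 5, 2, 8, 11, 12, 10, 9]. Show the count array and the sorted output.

Count array: [0, 0, 1, 0, 0, 1, 0, 1, 1, 2, 2, 1, 1]
(count[i] = number of elements equal to i)
Cumulative count: [0, 0, 1, 1, 1, 2, 2, 3, 4, 6, 8, 9, 10]
Sorted: [2, 5, 7, 8, 9, 9, 10, 10, 11, 12]


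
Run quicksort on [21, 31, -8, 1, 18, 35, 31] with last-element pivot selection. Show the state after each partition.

Partition 1: pivot=31 at index 5 -> [21, 31, -8, 1, 18, 31, 35]
Partition 2: pivot=18 at index 2 -> [-8, 1, 18, 31, 21, 31, 35]
Partition 3: pivot=1 at index 1 -> [-8, 1, 18, 31, 21, 31, 35]
Partition 4: pivot=21 at index 3 -> [-8, 1, 18, 21, 31, 31, 35]


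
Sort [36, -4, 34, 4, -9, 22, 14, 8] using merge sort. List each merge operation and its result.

Divide and conquer:
  Merge [36] + [-4] -> [-4, 36]
  Merge [34] + [4] -> [4, 34]
  Merge [-4, 36] + [4, 34] -> [-4, 4, 34, 36]
  Merge [-9] + [22] -> [-9, 22]
  Merge [14] + [8] -> [8, 14]
  Merge [-9, 22] + [8, 14] -> [-9, 8, 14, 22]
  Merge [-4, 4, 34, 36] + [-9, 8, 14, 22] -> [-9, -4, 4, 8, 14, 22, 34, 36]


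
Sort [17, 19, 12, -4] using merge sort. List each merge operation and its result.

Divide and conquer:
  Merge [17] + [19] -> [17, 19]
  Merge [12] + [-4] -> [-4, 12]
  Merge [17, 19] + [-4, 12] -> [-4, 12, 17, 19]


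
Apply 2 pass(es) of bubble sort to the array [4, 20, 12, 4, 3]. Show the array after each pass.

After pass 1: [4, 12, 4, 3, 20] (3 swaps)
After pass 2: [4, 4, 3, 12, 20] (2 swaps)
Total swaps: 5


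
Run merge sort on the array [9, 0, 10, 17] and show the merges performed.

Divide and conquer:
  Merge [9] + [0] -> [0, 9]
  Merge [10] + [17] -> [10, 17]
  Merge [0, 9] + [10, 17] -> [0, 9, 10, 17]


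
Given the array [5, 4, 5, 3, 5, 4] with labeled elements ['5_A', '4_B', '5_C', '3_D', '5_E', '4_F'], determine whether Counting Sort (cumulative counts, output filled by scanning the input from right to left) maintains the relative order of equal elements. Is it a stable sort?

Trace Counting Sort on the labeled array (the key is the number; the letter only tracks identity):
  Counts for values 0..5: [0, 0, 0, 1, 2, 3]
  Cumulative counts: [0, 0, 0, 1, 3, 6]
  Scan right to left: place 4_F at output index 2
  Scan right to left: place 5_E at output index 5
  Scan right to left: place 3_D at output index 0
  Scan right to left: place 5_C at output index 4
  Scan right to left: place 4_B at output index 1
  Scan right to left: place 5_A at output index 3
  Output: [3_D, 4_B, 4_F, 5_A, 5_C, 5_E]
Equal keys:
  value 4: originally 4_B, 4_F; after sorting 4_B, 4_F -> order preserved
  value 5: originally 5_A, 5_C, 5_E; after sorting 5_A, 5_C, 5_E -> order preserved
All equal keys kept their original relative order. Counting Sort is stable: scanning the input right to left with decreasing cumulative counts places later duplicates at later output positions.
Answer: Stable


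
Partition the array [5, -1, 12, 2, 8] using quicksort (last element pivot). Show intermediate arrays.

Partition 1: pivot=8 at index 3 -> [5, -1, 2, 8, 12]
Partition 2: pivot=2 at index 1 -> [-1, 2, 5, 8, 12]


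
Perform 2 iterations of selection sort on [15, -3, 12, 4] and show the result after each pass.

Pass 1: Select minimum -3 at index 1, swap -> [-3, 15, 12, 4]
Pass 2: Select minimum 4 at index 3, swap -> [-3, 4, 12, 15]


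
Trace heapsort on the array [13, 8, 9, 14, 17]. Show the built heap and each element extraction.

Build heap: [17, 14, 9, 13, 8]
Extract 17: [14, 13, 9, 8, 17]
Extract 14: [13, 8, 9, 14, 17]
Extract 13: [9, 8, 13, 14, 17]
Extract 9: [8, 9, 13, 14, 17]


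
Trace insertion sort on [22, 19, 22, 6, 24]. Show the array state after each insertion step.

First element 22 is already 'sorted'
Insert 19: shifted 1 elements -> [19, 22, 22, 6, 24]
Insert 22: shifted 0 elements -> [19, 22, 22, 6, 24]
Insert 6: shifted 3 elements -> [6, 19, 22, 22, 24]
Insert 24: shifted 0 elements -> [6, 19, 22, 22, 24]


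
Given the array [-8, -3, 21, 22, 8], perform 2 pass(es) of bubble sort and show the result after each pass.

After pass 1: [-8, -3, 21, 8, 22] (1 swaps)
After pass 2: [-8, -3, 8, 21, 22] (1 swaps)
Total swaps: 2


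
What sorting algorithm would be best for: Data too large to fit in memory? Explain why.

Best choice: External merge sort
Reason: Minimizes disk I/O by sequential reads/writes


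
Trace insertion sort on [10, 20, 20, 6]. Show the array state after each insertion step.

First element 10 is already 'sorted'
Insert 20: shifted 0 elements -> [10, 20, 20, 6]
Insert 20: shifted 0 elements -> [10, 20, 20, 6]
Insert 6: shifted 3 elements -> [6, 10, 20, 20]


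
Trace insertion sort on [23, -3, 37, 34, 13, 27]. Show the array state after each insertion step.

First element 23 is already 'sorted'
Insert -3: shifted 1 elements -> [-3, 23, 37, 34, 13, 27]
Insert 37: shifted 0 elements -> [-3, 23, 37, 34, 13, 27]
Insert 34: shifted 1 elements -> [-3, 23, 34, 37, 13, 27]
Insert 13: shifted 3 elements -> [-3, 13, 23, 34, 37, 27]
Insert 27: shifted 2 elements -> [-3, 13, 23, 27, 34, 37]


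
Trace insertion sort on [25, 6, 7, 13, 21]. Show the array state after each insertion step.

First element 25 is already 'sorted'
Insert 6: shifted 1 elements -> [6, 25, 7, 13, 21]
Insert 7: shifted 1 elements -> [6, 7, 25, 13, 21]
Insert 13: shifted 1 elements -> [6, 7, 13, 25, 21]
Insert 21: shifted 1 elements -> [6, 7, 13, 21, 25]


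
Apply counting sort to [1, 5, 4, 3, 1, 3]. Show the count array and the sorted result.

Count array: [0, 2, 0, 2, 1, 1]
(count[i] = number of elements equal to i)
Cumulative count: [0, 2, 2, 4, 5, 6]
Sorted: [1, 1, 3, 3, 4, 5]


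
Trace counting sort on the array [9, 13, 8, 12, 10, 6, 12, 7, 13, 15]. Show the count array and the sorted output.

Count array: [0, 0, 0, 0, 0, 0, 1, 1, 1, 1, 1, 0, 2, 2, 0, 1]
(count[i] = number of elements equal to i)
Cumulative count: [0, 0, 0, 0, 0, 0, 1, 2, 3, 4, 5, 5, 7, 9, 9, 10]
Sorted: [6, 7, 8, 9, 10, 12, 12, 13, 13, 15]


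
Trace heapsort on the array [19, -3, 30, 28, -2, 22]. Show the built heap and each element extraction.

Build heap: [30, 28, 22, -3, -2, 19]
Extract 30: [28, 19, 22, -3, -2, 30]
Extract 28: [22, 19, -2, -3, 28, 30]
Extract 22: [19, -3, -2, 22, 28, 30]
Extract 19: [-2, -3, 19, 22, 28, 30]
Extract -2: [-3, -2, 19, 22, 28, 30]


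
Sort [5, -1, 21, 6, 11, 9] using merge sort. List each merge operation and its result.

Divide and conquer:
  Merge [-1] + [21] -> [-1, 21]
  Merge [5] + [-1, 21] -> [-1, 5, 21]
  Merge [11] + [9] -> [9, 11]
  Merge [6] + [9, 11] -> [6, 9, 11]
  Merge [-1, 5, 21] + [6, 9, 11] -> [-1, 5, 6, 9, 11, 21]


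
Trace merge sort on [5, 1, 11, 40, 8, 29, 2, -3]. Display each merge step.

Divide and conquer:
  Merge [5] + [1] -> [1, 5]
  Merge [11] + [40] -> [11, 40]
  Merge [1, 5] + [11, 40] -> [1, 5, 11, 40]
  Merge [8] + [29] -> [8, 29]
  Merge [2] + [-3] -> [-3, 2]
  Merge [8, 29] + [-3, 2] -> [-3, 2, 8, 29]
  Merge [1, 5, 11, 40] + [-3, 2, 8, 29] -> [-3, 1, 2, 5, 8, 11, 29, 40]


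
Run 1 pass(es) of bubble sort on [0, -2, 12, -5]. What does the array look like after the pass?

After pass 1: [-2, 0, -5, 12] (2 swaps)
Total swaps: 2


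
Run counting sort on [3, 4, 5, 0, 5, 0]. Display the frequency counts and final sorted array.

Count array: [2, 0, 0, 1, 1, 2]
(count[i] = number of elements equal to i)
Cumulative count: [2, 2, 2, 3, 4, 6]
Sorted: [0, 0, 3, 4, 5, 5]


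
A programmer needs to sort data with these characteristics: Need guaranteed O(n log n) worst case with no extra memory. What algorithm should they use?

Best choice: Heapsort
Reason: Heapsort is O(n log n) worst case and sorts in-place; quicksort can degrade to O(n^2)


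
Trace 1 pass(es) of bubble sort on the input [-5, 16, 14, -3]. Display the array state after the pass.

After pass 1: [-5, 14, -3, 16] (2 swaps)
Total swaps: 2


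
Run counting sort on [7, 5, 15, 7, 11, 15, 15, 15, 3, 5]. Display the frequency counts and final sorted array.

Count array: [0, 0, 0, 1, 0, 2, 0, 2, 0, 0, 0, 1, 0, 0, 0, 4]
(count[i] = number of elements equal to i)
Cumulative count: [0, 0, 0, 1, 1, 3, 3, 5, 5, 5, 5, 6, 6, 6, 6, 10]
Sorted: [3, 5, 5, 7, 7, 11, 15, 15, 15, 15]


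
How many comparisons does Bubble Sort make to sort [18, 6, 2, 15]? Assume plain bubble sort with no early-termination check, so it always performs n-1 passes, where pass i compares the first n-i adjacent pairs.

Pass 1: compare adjacent pairs (0,1)..(2,3) = 3 comparison(s), 3 swap(s) -> [6, 2, 15, 18]
Pass 2: compare adjacent pairs (0,1)..(1,2) = 2 comparison(s), 1 swap(s) -> [2, 6, 15, 18]
Pass 3: compare adjacent pairs (0,1)..(0,1) = 1 comparison(s), 0 swap(s) -> [2, 6, 15, 18]
Total comparisons: 3 + 2 + 1 = 6


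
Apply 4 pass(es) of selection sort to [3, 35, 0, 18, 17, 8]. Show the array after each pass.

Pass 1: Select minimum 0 at index 2, swap -> [0, 35, 3, 18, 17, 8]
Pass 2: Select minimum 3 at index 2, swap -> [0, 3, 35, 18, 17, 8]
Pass 3: Select minimum 8 at index 5, swap -> [0, 3, 8, 18, 17, 35]
Pass 4: Select minimum 17 at index 4, swap -> [0, 3, 8, 17, 18, 35]


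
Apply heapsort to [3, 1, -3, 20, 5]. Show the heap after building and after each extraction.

Build heap: [20, 5, -3, 1, 3]
Extract 20: [5, 3, -3, 1, 20]
Extract 5: [3, 1, -3, 5, 20]
Extract 3: [1, -3, 3, 5, 20]
Extract 1: [-3, 1, 3, 5, 20]


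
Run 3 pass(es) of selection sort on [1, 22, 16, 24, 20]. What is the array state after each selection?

Pass 1: Select minimum 1 at index 0, swap -> [1, 22, 16, 24, 20]
Pass 2: Select minimum 16 at index 2, swap -> [1, 16, 22, 24, 20]
Pass 3: Select minimum 20 at index 4, swap -> [1, 16, 20, 24, 22]


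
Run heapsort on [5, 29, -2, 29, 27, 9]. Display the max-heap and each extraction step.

Build heap: [29, 29, 9, 5, 27, -2]
Extract 29: [29, 27, 9, 5, -2, 29]
Extract 29: [27, 5, 9, -2, 29, 29]
Extract 27: [9, 5, -2, 27, 29, 29]
Extract 9: [5, -2, 9, 27, 29, 29]
Extract 5: [-2, 5, 9, 27, 29, 29]


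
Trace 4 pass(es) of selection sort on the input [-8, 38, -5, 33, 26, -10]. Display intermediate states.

Pass 1: Select minimum -10 at index 5, swap -> [-10, 38, -5, 33, 26, -8]
Pass 2: Select minimum -8 at index 5, swap -> [-10, -8, -5, 33, 26, 38]
Pass 3: Select minimum -5 at index 2, swap -> [-10, -8, -5, 33, 26, 38]
Pass 4: Select minimum 26 at index 4, swap -> [-10, -8, -5, 26, 33, 38]


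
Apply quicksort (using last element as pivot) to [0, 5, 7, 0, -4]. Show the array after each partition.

Partition 1: pivot=-4 at index 0 -> [-4, 5, 7, 0, 0]
Partition 2: pivot=0 at index 2 -> [-4, 0, 0, 5, 7]
Partition 3: pivot=7 at index 4 -> [-4, 0, 0, 5, 7]


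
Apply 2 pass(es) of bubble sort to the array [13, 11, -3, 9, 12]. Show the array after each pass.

After pass 1: [11, -3, 9, 12, 13] (4 swaps)
After pass 2: [-3, 9, 11, 12, 13] (2 swaps)
Total swaps: 6


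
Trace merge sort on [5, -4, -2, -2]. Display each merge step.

Divide and conquer:
  Merge [5] + [-4] -> [-4, 5]
  Merge [-2] + [-2] -> [-2, -2]
  Merge [-4, 5] + [-2, -2] -> [-4, -2, -2, 5]


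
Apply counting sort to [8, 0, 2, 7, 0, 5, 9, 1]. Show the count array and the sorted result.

Count array: [2, 1, 1, 0, 0, 1, 0, 1, 1, 1]
(count[i] = number of elements equal to i)
Cumulative count: [2, 3, 4, 4, 4, 5, 5, 6, 7, 8]
Sorted: [0, 0, 1, 2, 5, 7, 8, 9]


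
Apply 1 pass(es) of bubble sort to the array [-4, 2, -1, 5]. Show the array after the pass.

After pass 1: [-4, -1, 2, 5] (1 swaps)
Total swaps: 1


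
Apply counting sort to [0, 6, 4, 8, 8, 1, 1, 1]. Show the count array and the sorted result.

Count array: [1, 3, 0, 0, 1, 0, 1, 0, 2]
(count[i] = number of elements equal to i)
Cumulative count: [1, 4, 4, 4, 5, 5, 6, 6, 8]
Sorted: [0, 1, 1, 1, 4, 6, 8, 8]


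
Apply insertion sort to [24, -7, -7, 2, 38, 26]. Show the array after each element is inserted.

First element 24 is already 'sorted'
Insert -7: shifted 1 elements -> [-7, 24, -7, 2, 38, 26]
Insert -7: shifted 1 elements -> [-7, -7, 24, 2, 38, 26]
Insert 2: shifted 1 elements -> [-7, -7, 2, 24, 38, 26]
Insert 38: shifted 0 elements -> [-7, -7, 2, 24, 38, 26]
Insert 26: shifted 1 elements -> [-7, -7, 2, 24, 26, 38]


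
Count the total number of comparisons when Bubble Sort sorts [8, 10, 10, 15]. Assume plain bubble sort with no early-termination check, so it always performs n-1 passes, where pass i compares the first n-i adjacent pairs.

Pass 1: compare adjacent pairs (0,1)..(2,3) = 3 comparison(s), 0 swap(s) -> [8, 10, 10, 15]
Pass 2: compare adjacent pairs (0,1)..(1,2) = 2 comparison(s), 0 swap(s) -> [8, 10, 10, 15]
Pass 3: compare adjacent pairs (0,1)..(0,1) = 1 comparison(s), 0 swap(s) -> [8, 10, 10, 15]
Total comparisons: 3 + 2 + 1 = 6


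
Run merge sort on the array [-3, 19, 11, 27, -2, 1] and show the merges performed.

Divide and conquer:
  Merge [19] + [11] -> [11, 19]
  Merge [-3] + [11, 19] -> [-3, 11, 19]
  Merge [-2] + [1] -> [-2, 1]
  Merge [27] + [-2, 1] -> [-2, 1, 27]
  Merge [-3, 11, 19] + [-2, 1, 27] -> [-3, -2, 1, 11, 19, 27]


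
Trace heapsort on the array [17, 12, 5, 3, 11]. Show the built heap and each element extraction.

Build heap: [17, 12, 5, 3, 11]
Extract 17: [12, 11, 5, 3, 17]
Extract 12: [11, 3, 5, 12, 17]
Extract 11: [5, 3, 11, 12, 17]
Extract 5: [3, 5, 11, 12, 17]


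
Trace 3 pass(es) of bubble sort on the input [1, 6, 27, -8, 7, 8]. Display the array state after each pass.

After pass 1: [1, 6, -8, 7, 8, 27] (3 swaps)
After pass 2: [1, -8, 6, 7, 8, 27] (1 swaps)
After pass 3: [-8, 1, 6, 7, 8, 27] (1 swaps)
Total swaps: 5


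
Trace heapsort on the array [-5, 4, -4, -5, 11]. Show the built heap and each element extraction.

Build heap: [11, 4, -4, -5, -5]
Extract 11: [4, -5, -4, -5, 11]
Extract 4: [-4, -5, -5, 4, 11]
Extract -4: [-5, -5, -4, 4, 11]
Extract -5: [-5, -5, -4, 4, 11]


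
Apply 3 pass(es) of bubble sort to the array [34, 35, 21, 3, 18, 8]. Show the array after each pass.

After pass 1: [34, 21, 3, 18, 8, 35] (4 swaps)
After pass 2: [21, 3, 18, 8, 34, 35] (4 swaps)
After pass 3: [3, 18, 8, 21, 34, 35] (3 swaps)
Total swaps: 11


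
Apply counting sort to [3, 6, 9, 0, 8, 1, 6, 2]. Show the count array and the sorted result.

Count array: [1, 1, 1, 1, 0, 0, 2, 0, 1, 1]
(count[i] = number of elements equal to i)
Cumulative count: [1, 2, 3, 4, 4, 4, 6, 6, 7, 8]
Sorted: [0, 1, 2, 3, 6, 6, 8, 9]


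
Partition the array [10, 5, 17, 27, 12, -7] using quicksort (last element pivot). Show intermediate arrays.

Partition 1: pivot=-7 at index 0 -> [-7, 5, 17, 27, 12, 10]
Partition 2: pivot=10 at index 2 -> [-7, 5, 10, 27, 12, 17]
Partition 3: pivot=17 at index 4 -> [-7, 5, 10, 12, 17, 27]


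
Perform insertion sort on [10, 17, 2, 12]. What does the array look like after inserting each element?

First element 10 is already 'sorted'
Insert 17: shifted 0 elements -> [10, 17, 2, 12]
Insert 2: shifted 2 elements -> [2, 10, 17, 12]
Insert 12: shifted 1 elements -> [2, 10, 12, 17]


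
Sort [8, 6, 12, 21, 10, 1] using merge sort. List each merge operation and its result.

Divide and conquer:
  Merge [6] + [12] -> [6, 12]
  Merge [8] + [6, 12] -> [6, 8, 12]
  Merge [10] + [1] -> [1, 10]
  Merge [21] + [1, 10] -> [1, 10, 21]
  Merge [6, 8, 12] + [1, 10, 21] -> [1, 6, 8, 10, 12, 21]


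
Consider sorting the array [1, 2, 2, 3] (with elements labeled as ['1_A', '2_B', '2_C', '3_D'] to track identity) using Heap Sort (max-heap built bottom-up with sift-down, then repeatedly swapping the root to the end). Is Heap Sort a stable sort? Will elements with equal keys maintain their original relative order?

Trace Heap Sort on the labeled array (the key is the number; the letter only tracks identity):
  Build max-heap: [3_D, 2_B, 2_C, 1_A]
  Swap root 3_D to index 3, re-heapify first 3 -> [2_B, 1_A, 2_C, 3_D]
  Swap root 2_B to index 2, re-heapify first 2 -> [2_C, 1_A, 2_B, 3_D]
  Swap root 2_C to index 1, re-heapify first 1 -> [1_A, 2_C, 2_B, 3_D]
Final order: [1_A, 2_C, 2_B, 3_D]
Equal keys:
  value 2: originally 2_B, 2_C; after sorting 2_C, 2_B -> order changed
Equal keys were reordered, so Heap Sort is not stable: heap construction and root-to-end swaps move elements without regard to the original order of equal keys. (One such input is enough; an unstable sort may happen to preserve order on other inputs, but it gives no guarantee.)
Answer: Not stable


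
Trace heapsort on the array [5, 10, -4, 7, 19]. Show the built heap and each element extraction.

Build heap: [19, 10, -4, 7, 5]
Extract 19: [10, 7, -4, 5, 19]
Extract 10: [7, 5, -4, 10, 19]
Extract 7: [5, -4, 7, 10, 19]
Extract 5: [-4, 5, 7, 10, 19]


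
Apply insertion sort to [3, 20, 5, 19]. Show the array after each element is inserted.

First element 3 is already 'sorted'
Insert 20: shifted 0 elements -> [3, 20, 5, 19]
Insert 5: shifted 1 elements -> [3, 5, 20, 19]
Insert 19: shifted 1 elements -> [3, 5, 19, 20]


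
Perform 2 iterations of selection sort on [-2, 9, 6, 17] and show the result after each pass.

Pass 1: Select minimum -2 at index 0, swap -> [-2, 9, 6, 17]
Pass 2: Select minimum 6 at index 2, swap -> [-2, 6, 9, 17]


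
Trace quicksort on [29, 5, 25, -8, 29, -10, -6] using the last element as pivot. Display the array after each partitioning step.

Partition 1: pivot=-6 at index 2 -> [-8, -10, -6, 29, 29, 5, 25]
Partition 2: pivot=-10 at index 0 -> [-10, -8, -6, 29, 29, 5, 25]
Partition 3: pivot=25 at index 4 -> [-10, -8, -6, 5, 25, 29, 29]
Partition 4: pivot=29 at index 6 -> [-10, -8, -6, 5, 25, 29, 29]


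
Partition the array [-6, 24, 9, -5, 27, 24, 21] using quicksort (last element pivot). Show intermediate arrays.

Partition 1: pivot=21 at index 3 -> [-6, 9, -5, 21, 27, 24, 24]
Partition 2: pivot=-5 at index 1 -> [-6, -5, 9, 21, 27, 24, 24]
Partition 3: pivot=24 at index 5 -> [-6, -5, 9, 21, 24, 24, 27]


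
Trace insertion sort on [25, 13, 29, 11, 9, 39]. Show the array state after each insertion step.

First element 25 is already 'sorted'
Insert 13: shifted 1 elements -> [13, 25, 29, 11, 9, 39]
Insert 29: shifted 0 elements -> [13, 25, 29, 11, 9, 39]
Insert 11: shifted 3 elements -> [11, 13, 25, 29, 9, 39]
Insert 9: shifted 4 elements -> [9, 11, 13, 25, 29, 39]
Insert 39: shifted 0 elements -> [9, 11, 13, 25, 29, 39]


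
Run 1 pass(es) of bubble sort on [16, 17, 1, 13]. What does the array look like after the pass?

After pass 1: [16, 1, 13, 17] (2 swaps)
Total swaps: 2


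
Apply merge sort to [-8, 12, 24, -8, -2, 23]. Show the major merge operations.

Divide and conquer:
  Merge [12] + [24] -> [12, 24]
  Merge [-8] + [12, 24] -> [-8, 12, 24]
  Merge [-2] + [23] -> [-2, 23]
  Merge [-8] + [-2, 23] -> [-8, -2, 23]
  Merge [-8, 12, 24] + [-8, -2, 23] -> [-8, -8, -2, 12, 23, 24]


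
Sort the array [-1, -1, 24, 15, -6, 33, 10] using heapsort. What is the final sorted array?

Build heap: [33, 15, 24, -1, -6, -1, 10]
Extract 33: [24, 15, 10, -1, -6, -1, 33]
Extract 24: [15, -1, 10, -1, -6, 24, 33]
Extract 15: [10, -1, -6, -1, 15, 24, 33]
Extract 10: [-1, -1, -6, 10, 15, 24, 33]
Extract -1: [-1, -6, -1, 10, 15, 24, 33]
Extract -1: [-6, -1, -1, 10, 15, 24, 33]


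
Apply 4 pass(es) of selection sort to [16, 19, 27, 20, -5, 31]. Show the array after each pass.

Pass 1: Select minimum -5 at index 4, swap -> [-5, 19, 27, 20, 16, 31]
Pass 2: Select minimum 16 at index 4, swap -> [-5, 16, 27, 20, 19, 31]
Pass 3: Select minimum 19 at index 4, swap -> [-5, 16, 19, 20, 27, 31]
Pass 4: Select minimum 20 at index 3, swap -> [-5, 16, 19, 20, 27, 31]


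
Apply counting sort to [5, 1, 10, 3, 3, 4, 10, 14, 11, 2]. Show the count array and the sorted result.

Count array: [0, 1, 1, 2, 1, 1, 0, 0, 0, 0, 2, 1, 0, 0, 1]
(count[i] = number of elements equal to i)
Cumulative count: [0, 1, 2, 4, 5, 6, 6, 6, 6, 6, 8, 9, 9, 9, 10]
Sorted: [1, 2, 3, 3, 4, 5, 10, 10, 11, 14]


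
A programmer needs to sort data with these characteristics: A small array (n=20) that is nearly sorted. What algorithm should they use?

Best choice: Insertion sort
Reason: Insertion sort is O(n) for nearly sorted arrays and has low overhead


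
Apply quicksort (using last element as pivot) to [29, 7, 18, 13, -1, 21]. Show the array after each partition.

Partition 1: pivot=21 at index 4 -> [7, 18, 13, -1, 21, 29]
Partition 2: pivot=-1 at index 0 -> [-1, 18, 13, 7, 21, 29]
Partition 3: pivot=7 at index 1 -> [-1, 7, 13, 18, 21, 29]
Partition 4: pivot=18 at index 3 -> [-1, 7, 13, 18, 21, 29]


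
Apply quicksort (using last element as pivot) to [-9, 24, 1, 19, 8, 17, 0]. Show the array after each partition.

Partition 1: pivot=0 at index 1 -> [-9, 0, 1, 19, 8, 17, 24]
Partition 2: pivot=24 at index 6 -> [-9, 0, 1, 19, 8, 17, 24]
Partition 3: pivot=17 at index 4 -> [-9, 0, 1, 8, 17, 19, 24]
Partition 4: pivot=8 at index 3 -> [-9, 0, 1, 8, 17, 19, 24]


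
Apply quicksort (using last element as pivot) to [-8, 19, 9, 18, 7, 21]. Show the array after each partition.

Partition 1: pivot=21 at index 5 -> [-8, 19, 9, 18, 7, 21]
Partition 2: pivot=7 at index 1 -> [-8, 7, 9, 18, 19, 21]
Partition 3: pivot=19 at index 4 -> [-8, 7, 9, 18, 19, 21]
Partition 4: pivot=18 at index 3 -> [-8, 7, 9, 18, 19, 21]


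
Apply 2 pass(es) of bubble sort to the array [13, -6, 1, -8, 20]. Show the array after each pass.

After pass 1: [-6, 1, -8, 13, 20] (3 swaps)
After pass 2: [-6, -8, 1, 13, 20] (1 swaps)
Total swaps: 4


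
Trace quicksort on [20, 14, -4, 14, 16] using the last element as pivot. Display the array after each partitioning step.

Partition 1: pivot=16 at index 3 -> [14, -4, 14, 16, 20]
Partition 2: pivot=14 at index 2 -> [14, -4, 14, 16, 20]
Partition 3: pivot=-4 at index 0 -> [-4, 14, 14, 16, 20]


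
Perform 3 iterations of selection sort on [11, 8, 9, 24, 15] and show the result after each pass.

Pass 1: Select minimum 8 at index 1, swap -> [8, 11, 9, 24, 15]
Pass 2: Select minimum 9 at index 2, swap -> [8, 9, 11, 24, 15]
Pass 3: Select minimum 11 at index 2, swap -> [8, 9, 11, 24, 15]


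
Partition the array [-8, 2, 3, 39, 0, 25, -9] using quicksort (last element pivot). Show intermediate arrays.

Partition 1: pivot=-9 at index 0 -> [-9, 2, 3, 39, 0, 25, -8]
Partition 2: pivot=-8 at index 1 -> [-9, -8, 3, 39, 0, 25, 2]
Partition 3: pivot=2 at index 3 -> [-9, -8, 0, 2, 3, 25, 39]
Partition 4: pivot=39 at index 6 -> [-9, -8, 0, 2, 3, 25, 39]
Partition 5: pivot=25 at index 5 -> [-9, -8, 0, 2, 3, 25, 39]


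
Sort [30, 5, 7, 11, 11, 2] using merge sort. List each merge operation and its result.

Divide and conquer:
  Merge [5] + [7] -> [5, 7]
  Merge [30] + [5, 7] -> [5, 7, 30]
  Merge [11] + [2] -> [2, 11]
  Merge [11] + [2, 11] -> [2, 11, 11]
  Merge [5, 7, 30] + [2, 11, 11] -> [2, 5, 7, 11, 11, 30]


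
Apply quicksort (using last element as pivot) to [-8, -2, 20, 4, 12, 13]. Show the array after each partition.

Partition 1: pivot=13 at index 4 -> [-8, -2, 4, 12, 13, 20]
Partition 2: pivot=12 at index 3 -> [-8, -2, 4, 12, 13, 20]
Partition 3: pivot=4 at index 2 -> [-8, -2, 4, 12, 13, 20]
Partition 4: pivot=-2 at index 1 -> [-8, -2, 4, 12, 13, 20]


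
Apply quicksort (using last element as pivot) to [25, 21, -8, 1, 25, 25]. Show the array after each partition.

Partition 1: pivot=25 at index 5 -> [25, 21, -8, 1, 25, 25]
Partition 2: pivot=25 at index 4 -> [25, 21, -8, 1, 25, 25]
Partition 3: pivot=1 at index 1 -> [-8, 1, 25, 21, 25, 25]
Partition 4: pivot=21 at index 2 -> [-8, 1, 21, 25, 25, 25]


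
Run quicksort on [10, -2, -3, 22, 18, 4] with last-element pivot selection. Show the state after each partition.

Partition 1: pivot=4 at index 2 -> [-2, -3, 4, 22, 18, 10]
Partition 2: pivot=-3 at index 0 -> [-3, -2, 4, 22, 18, 10]
Partition 3: pivot=10 at index 3 -> [-3, -2, 4, 10, 18, 22]
Partition 4: pivot=22 at index 5 -> [-3, -2, 4, 10, 18, 22]


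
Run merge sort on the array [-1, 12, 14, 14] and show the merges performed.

Divide and conquer:
  Merge [-1] + [12] -> [-1, 12]
  Merge [14] + [14] -> [14, 14]
  Merge [-1, 12] + [14, 14] -> [-1, 12, 14, 14]


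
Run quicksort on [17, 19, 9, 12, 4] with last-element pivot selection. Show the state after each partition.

Partition 1: pivot=4 at index 0 -> [4, 19, 9, 12, 17]
Partition 2: pivot=17 at index 3 -> [4, 9, 12, 17, 19]
Partition 3: pivot=12 at index 2 -> [4, 9, 12, 17, 19]


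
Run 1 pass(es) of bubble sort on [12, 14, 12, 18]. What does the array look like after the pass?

After pass 1: [12, 12, 14, 18] (1 swaps)
Total swaps: 1


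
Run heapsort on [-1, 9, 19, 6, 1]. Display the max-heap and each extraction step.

Build heap: [19, 9, -1, 6, 1]
Extract 19: [9, 6, -1, 1, 19]
Extract 9: [6, 1, -1, 9, 19]
Extract 6: [1, -1, 6, 9, 19]
Extract 1: [-1, 1, 6, 9, 19]


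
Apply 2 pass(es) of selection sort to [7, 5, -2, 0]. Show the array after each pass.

Pass 1: Select minimum -2 at index 2, swap -> [-2, 5, 7, 0]
Pass 2: Select minimum 0 at index 3, swap -> [-2, 0, 7, 5]


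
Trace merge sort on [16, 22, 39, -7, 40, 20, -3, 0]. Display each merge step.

Divide and conquer:
  Merge [16] + [22] -> [16, 22]
  Merge [39] + [-7] -> [-7, 39]
  Merge [16, 22] + [-7, 39] -> [-7, 16, 22, 39]
  Merge [40] + [20] -> [20, 40]
  Merge [-3] + [0] -> [-3, 0]
  Merge [20, 40] + [-3, 0] -> [-3, 0, 20, 40]
  Merge [-7, 16, 22, 39] + [-3, 0, 20, 40] -> [-7, -3, 0, 16, 20, 22, 39, 40]


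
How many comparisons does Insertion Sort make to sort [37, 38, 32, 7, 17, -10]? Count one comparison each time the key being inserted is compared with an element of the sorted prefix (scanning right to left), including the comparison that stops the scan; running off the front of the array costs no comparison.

Insert 38: 37 <= 38 (stop) = 1 comparison(s) -> [37, 38, 32, 7, 17, -10]
Insert 32: 38 > 32 (shift), 37 > 32 (shift), reached front = 2 comparison(s) -> [32, 37, 38, 7, 17, -10]
Insert 7: 38 > 7 (shift), 37 > 7 (shift), 32 > 7 (shift), reached front = 3 comparison(s) -> [7, 32, 37, 38, 17, -10]
Insert 17: 38 > 17 (shift), 37 > 17 (shift), 32 > 17 (shift), 7 <= 17 (stop) = 4 comparison(s) -> [7, 17, 32, 37, 38, -10]
Insert -10: 38 > -10 (shift), 37 > -10 (shift), 32 > -10 (shift), 17 > -10 (shift), 7 > -10 (shift), reached front = 5 comparison(s) -> [-10, 7, 17, 32, 37, 38]
Total comparisons: 1 + 2 + 3 + 4 + 5 = 15
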